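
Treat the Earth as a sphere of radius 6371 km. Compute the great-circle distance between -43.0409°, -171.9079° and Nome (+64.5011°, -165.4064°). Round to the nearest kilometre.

Δλ = -165.4064 − -171.9079 = 6.5015°.
Δφ = 64.5011 − -43.0409 = 107.5420°.
a = sin²(Δφ/2) + cos φ₁ · cos φ₂ · sin²(Δλ/2) = 0.651714.
c = 2·atan2(√a, √(1−a)) = 1.87908 rad → d = 6371·c ≈ 11971.65 km.

11972 km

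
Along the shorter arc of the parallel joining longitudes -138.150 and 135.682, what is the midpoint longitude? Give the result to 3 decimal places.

Signed shortest Δλ from -138.150° to +135.682° is -86.168°.
Midpoint longitude = -138.150° + (-86.168°)/2 = -138.150° − 43.084° = -181.234°.
Normalise into (−180°, 180°]: +178.766°.
(The naïve average (-138.150 + +135.682)/2 = -1.234° is on the wrong side of the globe.)

+178.766°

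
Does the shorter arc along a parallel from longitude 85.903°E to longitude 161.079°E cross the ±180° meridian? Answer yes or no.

Signed shortest Δλ = ((161.079 − 85.903 + 180) mod 360) − 180 = 75.176°.
Going east by 75.176° from +85.903° reaches +161.079° without touching 180°.

No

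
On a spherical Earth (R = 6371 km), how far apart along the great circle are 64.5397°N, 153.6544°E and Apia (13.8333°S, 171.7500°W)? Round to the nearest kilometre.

9192 km

Δλ = -171.7500 − 153.6544 = -325.4044°; wrapped into (−180°, 180°]: 34.5956°.
Δφ = -13.8333 − 64.5397 = -78.3730°.
a = sin²(Δφ/2) + cos φ₁ · cos φ₂ · sin²(Δλ/2) = 0.436134.
c = 2·atan2(√a, √(1−a)) = 1.44271 rad → d = 6371·c ≈ 9191.53 km.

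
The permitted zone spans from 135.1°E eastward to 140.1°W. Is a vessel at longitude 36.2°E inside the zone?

No

Band width going east from +135.1° to -140.1°: ((-140.1 − 135.1) mod 360) = 84.8°.
Offset of +36.2° east of the west edge: ((36.2 − 135.1) mod 360) = 261.1°.
261.1° > 84.8° ⇒ outside.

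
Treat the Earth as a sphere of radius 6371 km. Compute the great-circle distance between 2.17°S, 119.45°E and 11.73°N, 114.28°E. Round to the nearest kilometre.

1648 km

Δλ = 114.28 − 119.45 = -5.17°.
Δφ = 11.73 − -2.17 = 13.90°.
a = sin²(Δφ/2) + cos φ₁ · cos φ₂ · sin²(Δλ/2) = 0.016632.
c = 2·atan2(√a, √(1−a)) = 0.25865 rad → d = 6371·c ≈ 1647.86 km.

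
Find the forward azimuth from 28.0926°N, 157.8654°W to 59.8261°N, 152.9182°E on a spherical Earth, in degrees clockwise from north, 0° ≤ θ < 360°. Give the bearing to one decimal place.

Δλ = 152.9182 − -157.8654 = 310.7836°; wrapped into (−180°, 180°]: -49.2164°.
θ = atan2( sin Δλ · cos φ₂ , cos φ₁ · sin φ₂ − sin φ₁ · cos φ₂ · cos Δλ )
  = atan2(-0.38058, 0.60805) = -32.042° → normalised to [0°, 360°): 327.958°.

328.0°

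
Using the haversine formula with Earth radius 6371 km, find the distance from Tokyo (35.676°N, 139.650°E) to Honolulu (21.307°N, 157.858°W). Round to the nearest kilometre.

Δλ = -157.858 − 139.650 = -297.508°; wrapped into (−180°, 180°]: 62.492°.
Δφ = 21.307 − 35.676 = -14.369°.
a = sin²(Δφ/2) + cos φ₁ · cos φ₂ · sin²(Δλ/2) = 0.219269.
c = 2·atan2(√a, √(1−a)) = 0.97465 rad → d = 6371·c ≈ 6209.47 km.

6209 km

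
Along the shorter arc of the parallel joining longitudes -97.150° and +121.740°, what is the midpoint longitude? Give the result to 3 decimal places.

-167.705°

Signed shortest Δλ from -97.150° to +121.740° is -141.110°.
Midpoint longitude = -97.150° + (-141.110°)/2 = -97.150° − 70.555° = -167.705°.
(The naïve average (-97.150 + +121.740)/2 = 12.295° is on the wrong side of the globe.)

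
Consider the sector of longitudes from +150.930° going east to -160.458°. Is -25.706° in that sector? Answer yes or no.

Band width going east from +150.930° to -160.458°: ((-160.458 − 150.930) mod 360) = 48.612°.
Offset of -25.706° east of the west edge: ((-25.706 − 150.930) mod 360) = 183.364°.
183.364° > 48.612° ⇒ outside.

No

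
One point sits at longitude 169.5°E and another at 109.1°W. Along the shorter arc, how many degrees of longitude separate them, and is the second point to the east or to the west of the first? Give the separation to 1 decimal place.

81.4° east

Raw difference: -109.1 − 169.5 = -278.6°.
Normalise into (−180°, 180°]: -278.6° + 360° = 81.4°.
Positive ⇒ the second point lies to the east; separation 81.4°.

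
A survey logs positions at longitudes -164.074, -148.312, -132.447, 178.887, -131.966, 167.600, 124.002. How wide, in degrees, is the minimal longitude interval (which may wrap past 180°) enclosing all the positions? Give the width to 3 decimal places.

104.032°

Sort the longitudes: -164.074°, -148.312°, -132.447°, -131.966°, +124.002°, +167.600°, +178.887°.
Eastward gaps between consecutive values (wrapping around): 15.762°, 15.865°, 0.481°, 255.968°, 43.598°, 11.287°, 17.039°.
Largest gap = 255.968° ⇒ minimal covering band is its complement: 360° − 255.968° = 104.032°.
Band runs from +124.002° eastward to -131.966°, crossing the antimeridian.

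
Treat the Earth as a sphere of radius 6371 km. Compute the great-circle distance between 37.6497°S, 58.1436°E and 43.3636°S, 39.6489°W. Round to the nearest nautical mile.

Δλ = -39.6489 − 58.1436 = -97.7925°.
Δφ = -43.3636 − -37.6497 = -5.7139°.
a = sin²(Δφ/2) + cos φ₁ · cos φ₂ · sin²(Δλ/2) = 0.329316.
c = 2·atan2(√a, √(1−a)) = 1.22243 rad → d = 6371·c ≈ 7788.07 km ≈ 4205.22 nmi.

4205 nmi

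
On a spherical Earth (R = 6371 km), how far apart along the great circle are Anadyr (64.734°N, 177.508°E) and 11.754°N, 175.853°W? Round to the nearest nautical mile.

3193 nmi

Δλ = -175.853 − 177.508 = -353.361°; wrapped into (−180°, 180°]: 6.639°.
Δφ = 11.754 − 64.734 = -52.980°.
a = sin²(Δφ/2) + cos φ₁ · cos φ₂ · sin²(Δλ/2) = 0.200354.
c = 2·atan2(√a, √(1−a)) = 0.92818 rad → d = 6371·c ≈ 5913.44 km ≈ 3193.00 nmi.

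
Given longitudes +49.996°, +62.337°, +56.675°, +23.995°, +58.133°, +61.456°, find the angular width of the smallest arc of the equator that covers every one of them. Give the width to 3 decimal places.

38.342°

Sort the longitudes: +23.995°, +49.996°, +56.675°, +58.133°, +61.456°, +62.337°.
Eastward gaps between consecutive values (wrapping around): 26.001°, 6.679°, 1.458°, 3.323°, 0.881°, 321.658°.
Largest gap = 321.658° ⇒ minimal covering band is its complement: 360° − 321.658° = 38.342°.
Band runs from +23.995° eastward to +62.337°.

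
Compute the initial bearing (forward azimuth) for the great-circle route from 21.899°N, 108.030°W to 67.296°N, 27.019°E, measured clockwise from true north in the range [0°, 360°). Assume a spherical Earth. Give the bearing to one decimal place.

Δλ = 27.019 − -108.030 = 135.049°.
θ = atan2( sin Δλ · cos φ₂ , cos φ₁ · sin φ₂ − sin φ₁ · cos φ₂ · cos Δλ )
  = atan2(0.27269, 0.95782) = 15.891° → normalised to [0°, 360°): 15.891°.

15.9°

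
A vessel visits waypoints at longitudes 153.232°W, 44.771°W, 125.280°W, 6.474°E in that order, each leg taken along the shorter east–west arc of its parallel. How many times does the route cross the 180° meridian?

0

Leg 1: -153.232° → -44.771°, shortest Δλ = 108.461° (east) — does not cross 180°.
Leg 2: -44.771° → -125.280°, shortest Δλ = -80.509° (west) — does not cross 180°.
Leg 3: -125.280° → +6.474°, shortest Δλ = 131.754° (east) — does not cross 180°.
Total crossings: 0.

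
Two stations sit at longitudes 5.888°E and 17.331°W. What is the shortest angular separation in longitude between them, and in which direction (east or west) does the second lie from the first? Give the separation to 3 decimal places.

23.219° west

Raw difference: -17.331 − 5.888 = -23.219°.
Normalise into (−180°, 180°]: -23.219° stays -23.219°.
Negative ⇒ the second point lies to the west; separation 23.219°.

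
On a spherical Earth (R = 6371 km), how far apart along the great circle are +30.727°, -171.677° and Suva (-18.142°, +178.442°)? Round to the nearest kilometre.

5536 km

Δλ = 178.442 − -171.677 = 350.119°; wrapped into (−180°, 180°]: -9.881°.
Δφ = -18.142 − 30.727 = -48.869°.
a = sin²(Δφ/2) + cos φ₁ · cos φ₂ · sin²(Δλ/2) = 0.177167.
c = 2·atan2(√a, √(1−a)) = 0.86890 rad → d = 6371·c ≈ 5535.77 km.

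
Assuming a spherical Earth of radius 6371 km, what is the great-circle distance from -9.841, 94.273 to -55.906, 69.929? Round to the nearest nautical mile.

2993 nmi

Δλ = 69.929 − 94.273 = -24.344°.
Δφ = -55.906 − -9.841 = -46.065°.
a = sin²(Δφ/2) + cos φ₁ · cos φ₂ · sin²(Δλ/2) = 0.177633.
c = 2·atan2(√a, √(1−a)) = 0.87012 rad → d = 6371·c ≈ 5543.53 km ≈ 2993.27 nmi.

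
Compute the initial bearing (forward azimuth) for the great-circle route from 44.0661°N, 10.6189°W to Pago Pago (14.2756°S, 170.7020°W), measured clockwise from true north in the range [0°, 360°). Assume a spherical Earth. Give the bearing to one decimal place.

324.1°

Δλ = -170.7020 − -10.6189 = -160.0831°.
θ = atan2( sin Δλ · cos φ₂ , cos φ₁ · sin φ₂ − sin φ₁ · cos φ₂ · cos Δλ )
  = atan2(-0.33014, 0.45652) = -35.873° → normalised to [0°, 360°): 324.127°.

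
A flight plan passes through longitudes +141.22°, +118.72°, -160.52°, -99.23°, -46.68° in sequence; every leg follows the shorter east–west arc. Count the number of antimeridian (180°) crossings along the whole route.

Leg 1: +141.22° → +118.72°, shortest Δλ = -22.5° (west) — does not cross 180°.
Leg 2: +118.72° → -160.52°, shortest Δλ = 80.76° (east) — crosses 180°.
Leg 3: -160.52° → -99.23°, shortest Δλ = 61.29° (east) — does not cross 180°.
Leg 4: -99.23° → -46.68°, shortest Δλ = 52.55° (east) — does not cross 180°.
Total crossings: 1.

1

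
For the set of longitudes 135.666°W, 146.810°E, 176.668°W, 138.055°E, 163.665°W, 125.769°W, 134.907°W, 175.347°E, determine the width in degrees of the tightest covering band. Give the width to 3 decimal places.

96.176°

Sort the longitudes: -176.668°, -163.665°, -135.666°, -134.907°, -125.769°, +138.055°, +146.810°, +175.347°.
Eastward gaps between consecutive values (wrapping around): 13.003°, 27.999°, 0.759°, 9.138°, 263.824°, 8.755°, 28.537°, 7.985°.
Largest gap = 263.824° ⇒ minimal covering band is its complement: 360° − 263.824° = 96.176°.
Band runs from +138.055° eastward to -125.769°, crossing the antimeridian.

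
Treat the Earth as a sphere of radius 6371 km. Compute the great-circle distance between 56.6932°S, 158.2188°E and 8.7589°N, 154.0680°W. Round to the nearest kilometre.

Δλ = -154.0680 − 158.2188 = -312.2868°; wrapped into (−180°, 180°]: 47.7132°.
Δφ = 8.7589 − -56.6932 = 65.4521°.
a = sin²(Δφ/2) + cos φ₁ · cos φ₂ · sin²(Δλ/2) = 0.381050.
c = 2·atan2(√a, √(1−a)) = 1.33059 rad → d = 6371·c ≈ 8477.21 km.

8477 km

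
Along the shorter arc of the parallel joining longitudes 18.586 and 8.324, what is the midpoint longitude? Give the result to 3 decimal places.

+13.455°

Signed shortest Δλ from +18.586° to +8.324° is -10.262°.
Midpoint longitude = +18.586° + (-10.262°)/2 = +18.586° − 5.131° = +13.455°.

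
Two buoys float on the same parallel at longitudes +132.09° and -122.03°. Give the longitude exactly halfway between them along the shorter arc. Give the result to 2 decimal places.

Signed shortest Δλ from +132.09° to -122.03° is +105.88°.
Midpoint longitude = +132.09° + (+105.88°)/2 = +132.09° + 52.94° = +185.03°.
Normalise into (−180°, 180°]: -174.97°.
(The naïve average (+132.09 + -122.03)/2 = 5.03° is on the wrong side of the globe.)

-174.97°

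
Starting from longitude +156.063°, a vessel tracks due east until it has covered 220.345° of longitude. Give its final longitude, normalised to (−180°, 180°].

+16.408°

Start at +156.063°; shift +220.345° → +376.408°.
+376.408° lies outside (−180°, 180°]; subtract 360° → +16.408°.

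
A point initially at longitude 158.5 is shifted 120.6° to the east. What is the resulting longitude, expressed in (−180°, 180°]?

-80.9°

Start at +158.5°; shift +120.6° → +279.1°.
+279.1° lies outside (−180°, 180°]; subtract 360° → -80.9°.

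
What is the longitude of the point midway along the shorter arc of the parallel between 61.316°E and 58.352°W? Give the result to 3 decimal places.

1.482°E

Signed shortest Δλ from +61.316° to -58.352° is -119.668°.
Midpoint longitude = +61.316° + (-119.668°)/2 = +61.316° − 59.834° = +1.482°.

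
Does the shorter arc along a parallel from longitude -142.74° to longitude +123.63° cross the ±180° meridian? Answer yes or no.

Yes

Naïve |123.63 − -142.74| = 266.37° > 180°, so the shorter arc goes the other way round — across 180°.
Signed shortest Δλ = ((123.63 − -142.74 + 180) mod 360) − 180 = -93.63°.
Going west by 93.63° from -142.74° passes through 180° before reaching +123.63°.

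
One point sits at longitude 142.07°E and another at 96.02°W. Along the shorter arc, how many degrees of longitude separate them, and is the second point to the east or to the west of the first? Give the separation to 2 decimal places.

Raw difference: -96.02 − 142.07 = -238.09°.
Normalise into (−180°, 180°]: -238.09° + 360° = 121.91°.
Positive ⇒ the second point lies to the east; separation 121.91°.

121.91° east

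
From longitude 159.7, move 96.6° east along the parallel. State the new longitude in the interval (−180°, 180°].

Start at +159.7°; shift +96.6° → +256.3°.
+256.3° lies outside (−180°, 180°]; subtract 360° → -103.7°.

-103.7°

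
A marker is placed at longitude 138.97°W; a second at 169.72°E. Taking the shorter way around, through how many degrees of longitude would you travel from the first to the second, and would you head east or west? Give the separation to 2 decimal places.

51.31° west

Raw difference: 169.72 − -138.97 = 308.69°.
Normalise into (−180°, 180°]: 308.69° − 360° = -51.31°.
Negative ⇒ the second point lies to the west; separation 51.31°.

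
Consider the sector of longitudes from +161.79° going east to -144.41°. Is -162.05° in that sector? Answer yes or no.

Band width going east from +161.79° to -144.41°: ((-144.41 − 161.79) mod 360) = 53.80°.
Offset of -162.05° east of the west edge: ((-162.05 − 161.79) mod 360) = 36.16°.
36.16° ≤ 53.80° ⇒ inside.

Yes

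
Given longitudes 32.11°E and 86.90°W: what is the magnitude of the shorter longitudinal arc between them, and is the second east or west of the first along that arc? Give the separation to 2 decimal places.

119.01° west

Raw difference: -86.90 − 32.11 = -119.01°.
Normalise into (−180°, 180°]: -119.01° stays -119.01°.
Negative ⇒ the second point lies to the west; separation 119.01°.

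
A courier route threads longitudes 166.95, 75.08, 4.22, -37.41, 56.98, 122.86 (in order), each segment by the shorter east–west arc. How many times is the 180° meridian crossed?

Leg 1: +166.95° → +75.08°, shortest Δλ = -91.87° (west) — does not cross 180°.
Leg 2: +75.08° → +4.22°, shortest Δλ = -70.86° (west) — does not cross 180°.
Leg 3: +4.22° → -37.41°, shortest Δλ = -41.63° (west) — does not cross 180°.
Leg 4: -37.41° → +56.98°, shortest Δλ = 94.39° (east) — does not cross 180°.
Leg 5: +56.98° → +122.86°, shortest Δλ = 65.88° (east) — does not cross 180°.
Total crossings: 0.

0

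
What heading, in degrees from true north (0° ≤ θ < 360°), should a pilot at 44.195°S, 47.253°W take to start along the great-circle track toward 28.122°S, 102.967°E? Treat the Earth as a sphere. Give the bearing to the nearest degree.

153°

Δλ = 102.967 − -47.253 = 150.220°.
θ = atan2( sin Δλ · cos φ₂ , cos φ₁ · sin φ₂ − sin φ₁ · cos φ₂ · cos Δλ )
  = atan2(0.43804, -0.87156) = 153.316° → normalised to [0°, 360°): 153.316°.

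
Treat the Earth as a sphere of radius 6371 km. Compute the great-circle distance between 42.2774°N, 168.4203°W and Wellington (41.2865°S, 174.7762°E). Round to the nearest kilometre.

Δλ = 174.7762 − -168.4203 = 343.1965°; wrapped into (−180°, 180°]: -16.8035°.
Δφ = -41.2865 − 42.2774 = -83.5639°.
a = sin²(Δφ/2) + cos φ₁ · cos φ₂ · sin²(Δλ/2) = 0.455822.
c = 2·atan2(√a, √(1−a)) = 1.48232 rad → d = 6371·c ≈ 9443.89 km.

9444 km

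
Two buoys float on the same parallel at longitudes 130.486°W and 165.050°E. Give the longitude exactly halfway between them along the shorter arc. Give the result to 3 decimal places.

162.718°W

Signed shortest Δλ from -130.486° to +165.050° is -64.464°.
Midpoint longitude = -130.486° + (-64.464°)/2 = -130.486° − 32.232° = -162.718°.
(The naïve average (-130.486 + +165.050)/2 = 17.282° is on the wrong side of the globe.)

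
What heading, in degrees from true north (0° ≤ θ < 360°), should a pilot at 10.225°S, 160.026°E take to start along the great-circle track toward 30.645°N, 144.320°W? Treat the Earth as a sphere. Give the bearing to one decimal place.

50.4°

Δλ = -144.320 − 160.026 = -304.346°; wrapped into (−180°, 180°]: 55.654°.
θ = atan2( sin Δλ · cos φ₂ , cos φ₁ · sin φ₂ − sin φ₁ · cos φ₂ · cos Δλ )
  = atan2(0.71034, 0.58779) = 50.393° → normalised to [0°, 360°): 50.393°.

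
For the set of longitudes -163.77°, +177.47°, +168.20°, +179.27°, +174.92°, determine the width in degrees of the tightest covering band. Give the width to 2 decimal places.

28.03°

Sort the longitudes: -163.77°, +168.20°, +174.92°, +177.47°, +179.27°.
Eastward gaps between consecutive values (wrapping around): 331.97°, 6.72°, 2.55°, 1.80°, 16.96°.
Largest gap = 331.97° ⇒ minimal covering band is its complement: 360° − 331.97° = 28.03°.
Band runs from +168.20° eastward to -163.77°, crossing the antimeridian.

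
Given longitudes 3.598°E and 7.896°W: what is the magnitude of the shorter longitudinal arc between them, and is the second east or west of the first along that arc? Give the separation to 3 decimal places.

11.494° west

Raw difference: -7.896 − 3.598 = -11.494°.
Normalise into (−180°, 180°]: -11.494° stays -11.494°.
Negative ⇒ the second point lies to the west; separation 11.494°.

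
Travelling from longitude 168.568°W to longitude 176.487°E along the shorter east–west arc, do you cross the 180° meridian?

Naïve |176.487 − -168.568| = 345.055° > 180°, so the shorter arc goes the other way round — across 180°.
Signed shortest Δλ = ((176.487 − -168.568 + 180) mod 360) − 180 = -14.945°.
Going west by 14.945° from -168.568° passes through 180° before reaching +176.487°.

Yes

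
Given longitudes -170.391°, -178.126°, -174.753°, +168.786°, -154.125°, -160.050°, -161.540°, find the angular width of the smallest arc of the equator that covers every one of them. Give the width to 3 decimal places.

Sort the longitudes: -178.126°, -174.753°, -170.391°, -161.540°, -160.050°, -154.125°, +168.786°.
Eastward gaps between consecutive values (wrapping around): 3.373°, 4.362°, 8.851°, 1.490°, 5.925°, 322.911°, 13.088°.
Largest gap = 322.911° ⇒ minimal covering band is its complement: 360° − 322.911° = 37.089°.
Band runs from +168.786° eastward to -154.125°, crossing the antimeridian.

37.089°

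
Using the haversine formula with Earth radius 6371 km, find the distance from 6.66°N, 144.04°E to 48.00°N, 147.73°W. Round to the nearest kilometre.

7847 km

Δλ = -147.73 − 144.04 = -291.77°; wrapped into (−180°, 180°]: 68.23°.
Δφ = 48.00 − 6.66 = 41.34°.
a = sin²(Δφ/2) + cos φ₁ · cos φ₂ · sin²(Δλ/2) = 0.333659.
c = 2·atan2(√a, √(1−a)) = 1.23165 rad → d = 6371·c ≈ 7846.85 km.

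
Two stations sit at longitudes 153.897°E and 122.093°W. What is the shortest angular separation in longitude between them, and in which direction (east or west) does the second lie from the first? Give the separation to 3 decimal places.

Raw difference: -122.093 − 153.897 = -275.99°.
Normalise into (−180°, 180°]: -275.99° + 360° = 84.01°.
Positive ⇒ the second point lies to the east; separation 84.010°.

84.010° east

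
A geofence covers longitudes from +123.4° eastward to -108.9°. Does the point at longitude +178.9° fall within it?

Yes

Band width going east from +123.4° to -108.9°: ((-108.9 − 123.4) mod 360) = 127.7°.
Offset of +178.9° east of the west edge: ((178.9 − 123.4) mod 360) = 55.5°.
55.5° ≤ 127.7° ⇒ inside.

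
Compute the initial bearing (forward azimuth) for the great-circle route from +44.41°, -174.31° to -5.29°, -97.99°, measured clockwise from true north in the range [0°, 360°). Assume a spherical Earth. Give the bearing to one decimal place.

Δλ = -97.99 − -174.31 = 76.32°.
θ = atan2( sin Δλ · cos φ₂ , cos φ₁ · sin φ₂ − sin φ₁ · cos φ₂ · cos Δλ )
  = atan2(0.96749, -0.23066) = 103.409° → normalised to [0°, 360°): 103.409°.

103.4°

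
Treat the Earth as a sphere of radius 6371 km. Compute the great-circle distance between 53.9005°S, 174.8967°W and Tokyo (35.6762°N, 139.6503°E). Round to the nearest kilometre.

Δλ = 139.6503 − -174.8967 = 314.5470°; wrapped into (−180°, 180°]: -45.4530°.
Δφ = 35.6762 − -53.9005 = 89.5767°.
a = sin²(Δφ/2) + cos φ₁ · cos φ₂ · sin²(Δλ/2) = 0.567741.
c = 2·atan2(√a, √(1−a)) = 1.70670 rad → d = 6371·c ≈ 10873.36 km.

10873 km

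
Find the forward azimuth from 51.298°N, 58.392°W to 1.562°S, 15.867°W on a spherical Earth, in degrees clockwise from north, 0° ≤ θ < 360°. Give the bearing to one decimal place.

131.2°

Δλ = -15.867 − -58.392 = 42.525°.
θ = atan2( sin Δλ · cos φ₂ , cos φ₁ · sin φ₂ − sin φ₁ · cos φ₂ · cos Δλ )
  = atan2(0.67566, -0.59198) = 131.223° → normalised to [0°, 360°): 131.223°.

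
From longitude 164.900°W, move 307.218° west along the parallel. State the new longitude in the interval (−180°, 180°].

Start at -164.900°; shift −307.218° → -472.118°.
-472.118° lies outside (−180°, 180°]; add 360° → -112.118°.

112.118°W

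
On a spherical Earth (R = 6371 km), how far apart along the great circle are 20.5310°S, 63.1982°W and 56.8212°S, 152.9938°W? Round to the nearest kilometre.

Δλ = -152.9938 − -63.1982 = -89.7956°.
Δφ = -56.8212 − -20.5310 = -36.2902°.
a = sin²(Δφ/2) + cos φ₁ · cos φ₂ · sin²(Δλ/2) = 0.352318.
c = 2·atan2(√a, √(1−a)) = 1.27096 rad → d = 6371·c ≈ 8097.28 km.

8097 km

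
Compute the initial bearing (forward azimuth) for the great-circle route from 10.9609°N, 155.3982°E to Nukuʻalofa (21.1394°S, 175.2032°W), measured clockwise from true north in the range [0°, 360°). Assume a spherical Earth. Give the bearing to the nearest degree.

138°

Δλ = -175.2032 − 155.3982 = -330.6014°; wrapped into (−180°, 180°]: 29.3986°.
θ = atan2( sin Δλ · cos φ₂ , cos φ₁ · sin φ₂ − sin φ₁ · cos φ₂ · cos Δλ )
  = atan2(0.45785, -0.50857) = 138.004° → normalised to [0°, 360°): 138.004°.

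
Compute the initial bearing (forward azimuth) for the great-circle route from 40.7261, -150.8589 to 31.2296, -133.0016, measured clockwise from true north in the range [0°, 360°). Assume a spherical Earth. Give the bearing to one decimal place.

117.8°

Δλ = -133.0016 − -150.8589 = 17.8573°.
θ = atan2( sin Δλ · cos φ₂ , cos φ₁ · sin φ₂ − sin φ₁ · cos φ₂ · cos Δλ )
  = atan2(0.26221, -0.13811) = 117.776° → normalised to [0°, 360°): 117.776°.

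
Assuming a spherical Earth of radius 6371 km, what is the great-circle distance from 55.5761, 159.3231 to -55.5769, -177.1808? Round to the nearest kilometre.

12542 km

Δλ = -177.1808 − 159.3231 = -336.5039°; wrapped into (−180°, 180°]: 23.4961°.
Δφ = -55.5769 − 55.5761 = -111.1530°.
a = sin²(Δφ/2) + cos φ₁ · cos φ₂ · sin²(Δλ/2) = 0.693678.
c = 2·atan2(√a, √(1−a)) = 1.96856 rad → d = 6371·c ≈ 12541.69 km.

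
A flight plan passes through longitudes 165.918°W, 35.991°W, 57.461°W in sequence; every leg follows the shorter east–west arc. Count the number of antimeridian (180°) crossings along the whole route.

Leg 1: -165.918° → -35.991°, shortest Δλ = 129.927° (east) — does not cross 180°.
Leg 2: -35.991° → -57.461°, shortest Δλ = -21.47° (west) — does not cross 180°.
Total crossings: 0.

0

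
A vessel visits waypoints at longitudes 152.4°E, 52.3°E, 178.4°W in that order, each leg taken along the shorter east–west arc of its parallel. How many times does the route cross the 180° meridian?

1

Leg 1: +152.4° → +52.3°, shortest Δλ = -100.1° (west) — does not cross 180°.
Leg 2: +52.3° → -178.4°, shortest Δλ = 129.3° (east) — crosses 180°.
Total crossings: 1.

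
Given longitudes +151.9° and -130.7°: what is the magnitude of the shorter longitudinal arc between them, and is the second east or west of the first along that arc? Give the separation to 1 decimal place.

Raw difference: -130.7 − 151.9 = -282.6°.
Normalise into (−180°, 180°]: -282.6° + 360° = 77.4°.
Positive ⇒ the second point lies to the east; separation 77.4°.

77.4° east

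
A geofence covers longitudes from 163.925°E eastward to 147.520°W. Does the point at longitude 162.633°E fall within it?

No

Band width going east from +163.925° to -147.520°: ((-147.520 − 163.925) mod 360) = 48.555°.
Offset of +162.633° east of the west edge: ((162.633 − 163.925) mod 360) = 358.708°.
358.708° > 48.555° ⇒ outside.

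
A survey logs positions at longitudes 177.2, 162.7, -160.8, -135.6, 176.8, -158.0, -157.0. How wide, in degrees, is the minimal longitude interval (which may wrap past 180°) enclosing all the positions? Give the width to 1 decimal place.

61.7°

Sort the longitudes: -160.8°, -158.0°, -157.0°, -135.6°, +162.7°, +176.8°, +177.2°.
Eastward gaps between consecutive values (wrapping around): 2.8°, 1.0°, 21.4°, 298.3°, 14.1°, 0.4°, 22.0°.
Largest gap = 298.3° ⇒ minimal covering band is its complement: 360° − 298.3° = 61.7°.
Band runs from +162.7° eastward to -135.6°, crossing the antimeridian.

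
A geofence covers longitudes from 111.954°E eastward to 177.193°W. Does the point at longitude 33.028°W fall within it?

No

Band width going east from +111.954° to -177.193°: ((-177.193 − 111.954) mod 360) = 70.853°.
Offset of -33.028° east of the west edge: ((-33.028 − 111.954) mod 360) = 215.018°.
215.018° > 70.853° ⇒ outside.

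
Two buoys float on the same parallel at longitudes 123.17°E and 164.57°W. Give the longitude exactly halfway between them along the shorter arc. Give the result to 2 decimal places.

Signed shortest Δλ from +123.17° to -164.57° is +72.26°.
Midpoint longitude = +123.17° + (+72.26°)/2 = +123.17° + 36.13° = +159.30°.
(The naïve average (+123.17 + -164.57)/2 = -20.7° is on the wrong side of the globe.)

159.30°E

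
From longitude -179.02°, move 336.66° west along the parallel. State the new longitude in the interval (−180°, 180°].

-155.68°

Start at -179.02°; shift −336.66° → -515.68°.
-515.68° lies outside (−180°, 180°]; add 360° → -155.68°.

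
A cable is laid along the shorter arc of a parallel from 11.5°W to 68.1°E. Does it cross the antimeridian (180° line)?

Signed shortest Δλ = ((68.1 − -11.5 + 180) mod 360) − 180 = 79.6°.
Going east by 79.6° from -11.5° reaches +68.1° without touching 180°.

No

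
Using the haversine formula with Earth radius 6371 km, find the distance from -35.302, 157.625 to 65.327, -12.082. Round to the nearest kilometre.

16607 km

Δλ = -12.082 − 157.625 = -169.707°.
Δφ = 65.327 − -35.302 = 100.629°.
a = sin²(Δφ/2) + cos φ₁ · cos φ₂ · sin²(Δλ/2) = 0.930162.
c = 2·atan2(√a, √(1−a)) = 2.60670 rad → d = 6371·c ≈ 16607.30 km.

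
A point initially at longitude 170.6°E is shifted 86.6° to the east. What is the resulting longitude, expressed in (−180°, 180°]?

Start at +170.6°; shift +86.6° → +257.2°.
+257.2° lies outside (−180°, 180°]; subtract 360° → -102.8°.

102.8°W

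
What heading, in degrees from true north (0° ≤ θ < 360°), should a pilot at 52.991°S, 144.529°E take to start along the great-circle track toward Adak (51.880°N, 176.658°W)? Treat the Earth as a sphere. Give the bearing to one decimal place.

24.3°

Δλ = -176.658 − 144.529 = -321.187°; wrapped into (−180°, 180°]: 38.813°.
θ = atan2( sin Δλ · cos φ₂ , cos φ₁ · sin φ₂ − sin φ₁ · cos φ₂ · cos Δλ )
  = atan2(0.38692, 0.85766) = 24.282° → normalised to [0°, 360°): 24.282°.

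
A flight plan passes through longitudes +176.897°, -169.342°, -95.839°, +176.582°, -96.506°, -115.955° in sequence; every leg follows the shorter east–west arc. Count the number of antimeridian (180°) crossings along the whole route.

3

Leg 1: +176.897° → -169.342°, shortest Δλ = 13.761° (east) — crosses 180°.
Leg 2: -169.342° → -95.839°, shortest Δλ = 73.503° (east) — does not cross 180°.
Leg 3: -95.839° → +176.582°, shortest Δλ = -87.579° (west) — crosses 180°.
Leg 4: +176.582° → -96.506°, shortest Δλ = 86.912° (east) — crosses 180°.
Leg 5: -96.506° → -115.955°, shortest Δλ = -19.449° (west) — does not cross 180°.
Total crossings: 3.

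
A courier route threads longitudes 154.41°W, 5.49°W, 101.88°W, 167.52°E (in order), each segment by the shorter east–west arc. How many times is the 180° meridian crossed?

Leg 1: -154.41° → -5.49°, shortest Δλ = 148.92° (east) — does not cross 180°.
Leg 2: -5.49° → -101.88°, shortest Δλ = -96.39° (west) — does not cross 180°.
Leg 3: -101.88° → +167.52°, shortest Δλ = -90.6° (west) — crosses 180°.
Total crossings: 1.

1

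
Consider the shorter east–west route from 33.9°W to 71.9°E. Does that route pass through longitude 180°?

Signed shortest Δλ = ((71.9 − -33.9 + 180) mod 360) − 180 = 105.8°.
Going east by 105.8° from -33.9° reaches +71.9° without touching 180°.

No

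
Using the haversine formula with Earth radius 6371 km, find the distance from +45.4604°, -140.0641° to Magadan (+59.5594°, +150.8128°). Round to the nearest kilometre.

4689 km

Δλ = 150.8128 − -140.0641 = 290.8769°; wrapped into (−180°, 180°]: -69.1231°.
Δφ = 59.5594 − 45.4604 = 14.0990°.
a = sin²(Δφ/2) + cos φ₁ · cos φ₂ · sin²(Δλ/2) = 0.129424.
c = 2·atan2(√a, √(1−a)) = 0.73601 rad → d = 6371·c ≈ 4689.13 km.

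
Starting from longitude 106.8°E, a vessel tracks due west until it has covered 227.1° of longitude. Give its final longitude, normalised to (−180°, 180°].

120.3°W

Start at +106.8°; shift −227.1° → -120.3°.
-120.3° already lies in (−180°, 180°].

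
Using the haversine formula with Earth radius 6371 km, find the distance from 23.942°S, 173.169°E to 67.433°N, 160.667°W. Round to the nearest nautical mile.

Δλ = -160.667 − 173.169 = -333.836°; wrapped into (−180°, 180°]: 26.164°.
Δφ = 67.433 − -23.942 = 91.375°.
a = sin²(Δφ/2) + cos φ₁ · cos φ₂ · sin²(Δλ/2) = 0.529967.
c = 2·atan2(√a, √(1−a)) = 1.63077 rad → d = 6371·c ≈ 10389.62 km ≈ 5609.94 nmi.

5610 nmi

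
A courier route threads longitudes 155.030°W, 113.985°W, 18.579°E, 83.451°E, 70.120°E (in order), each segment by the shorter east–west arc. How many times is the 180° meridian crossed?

Leg 1: -155.030° → -113.985°, shortest Δλ = 41.045° (east) — does not cross 180°.
Leg 2: -113.985° → +18.579°, shortest Δλ = 132.564° (east) — does not cross 180°.
Leg 3: +18.579° → +83.451°, shortest Δλ = 64.872° (east) — does not cross 180°.
Leg 4: +83.451° → +70.120°, shortest Δλ = -13.331° (west) — does not cross 180°.
Total crossings: 0.

0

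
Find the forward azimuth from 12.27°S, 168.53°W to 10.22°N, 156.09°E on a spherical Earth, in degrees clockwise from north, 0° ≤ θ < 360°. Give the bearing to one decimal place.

Δλ = 156.09 − -168.53 = 324.62°; wrapped into (−180°, 180°]: -35.38°.
θ = atan2( sin Δλ · cos φ₂ , cos φ₁ · sin φ₂ − sin φ₁ · cos φ₂ · cos Δλ )
  = atan2(-0.56981, 0.34390) = -58.888° → normalised to [0°, 360°): 301.112°.

301.1°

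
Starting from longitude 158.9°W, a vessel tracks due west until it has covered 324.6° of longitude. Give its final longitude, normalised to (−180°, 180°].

Start at -158.9°; shift −324.6° → -483.5°.
-483.5° lies outside (−180°, 180°]; add 360° → -123.5°.

123.5°W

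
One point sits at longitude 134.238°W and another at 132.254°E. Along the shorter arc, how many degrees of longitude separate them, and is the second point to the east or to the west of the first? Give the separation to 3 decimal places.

93.508° west

Raw difference: 132.254 − -134.238 = 266.492°.
Normalise into (−180°, 180°]: 266.492° − 360° = -93.508°.
Negative ⇒ the second point lies to the west; separation 93.508°.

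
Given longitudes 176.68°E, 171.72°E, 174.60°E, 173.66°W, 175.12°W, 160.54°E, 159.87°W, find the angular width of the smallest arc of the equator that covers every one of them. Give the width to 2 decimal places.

Sort the longitudes: -175.12°, -173.66°, -159.87°, +160.54°, +171.72°, +174.60°, +176.68°.
Eastward gaps between consecutive values (wrapping around): 1.46°, 13.79°, 320.41°, 11.18°, 2.88°, 2.08°, 8.20°.
Largest gap = 320.41° ⇒ minimal covering band is its complement: 360° − 320.41° = 39.59°.
Band runs from +160.54° eastward to -159.87°, crossing the antimeridian.

39.59°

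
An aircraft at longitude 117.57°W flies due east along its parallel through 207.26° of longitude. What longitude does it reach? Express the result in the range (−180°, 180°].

Start at -117.57°; shift +207.26° → +89.69°.
+89.69° already lies in (−180°, 180°].

89.69°E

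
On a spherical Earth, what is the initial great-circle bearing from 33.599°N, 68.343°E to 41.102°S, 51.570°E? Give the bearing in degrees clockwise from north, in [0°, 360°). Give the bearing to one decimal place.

192.9°

Δλ = 51.570 − 68.343 = -16.773°.
θ = atan2( sin Δλ · cos φ₂ , cos φ₁ · sin φ₂ − sin φ₁ · cos φ₂ · cos Δλ )
  = atan2(-0.21746, -0.94682) = -167.065° → normalised to [0°, 360°): 192.935°.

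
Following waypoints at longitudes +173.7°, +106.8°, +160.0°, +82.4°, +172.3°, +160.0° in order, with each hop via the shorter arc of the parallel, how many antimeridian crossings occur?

0

Leg 1: +173.7° → +106.8°, shortest Δλ = -66.9° (west) — does not cross 180°.
Leg 2: +106.8° → +160.0°, shortest Δλ = 53.2° (east) — does not cross 180°.
Leg 3: +160.0° → +82.4°, shortest Δλ = -77.6° (west) — does not cross 180°.
Leg 4: +82.4° → +172.3°, shortest Δλ = 89.9° (east) — does not cross 180°.
Leg 5: +172.3° → +160.0°, shortest Δλ = -12.3° (west) — does not cross 180°.
Total crossings: 0.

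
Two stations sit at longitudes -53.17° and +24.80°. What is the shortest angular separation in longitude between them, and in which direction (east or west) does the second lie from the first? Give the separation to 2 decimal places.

Raw difference: 24.80 − -53.17 = 77.97°.
Normalise into (−180°, 180°]: 77.97° stays 77.97°.
Positive ⇒ the second point lies to the east; separation 77.97°.

77.97° east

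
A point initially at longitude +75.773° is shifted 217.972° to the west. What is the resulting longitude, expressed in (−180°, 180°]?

Start at +75.773°; shift −217.972° → -142.199°.
-142.199° already lies in (−180°, 180°].

-142.199°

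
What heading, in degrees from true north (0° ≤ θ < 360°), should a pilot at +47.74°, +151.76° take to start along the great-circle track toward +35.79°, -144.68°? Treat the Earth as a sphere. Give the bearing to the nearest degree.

Δλ = -144.68 − 151.76 = -296.44°; wrapped into (−180°, 180°]: 63.56°.
θ = atan2( sin Δλ · cos φ₂ , cos φ₁ · sin φ₂ − sin φ₁ · cos φ₂ · cos Δλ )
  = atan2(0.72632, 0.12598) = 80.160° → normalised to [0°, 360°): 80.160°.

80°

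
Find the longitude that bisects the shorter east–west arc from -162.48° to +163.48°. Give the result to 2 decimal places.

-179.50°

Signed shortest Δλ from -162.48° to +163.48° is -34.04°.
Midpoint longitude = -162.48° + (-34.04°)/2 = -162.48° − 17.02° = -179.50°.
(The naïve average (-162.48 + +163.48)/2 = 0.5° is on the wrong side of the globe.)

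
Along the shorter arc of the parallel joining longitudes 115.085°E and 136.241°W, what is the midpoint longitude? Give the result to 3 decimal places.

Signed shortest Δλ from +115.085° to -136.241° is +108.674°.
Midpoint longitude = +115.085° + (+108.674°)/2 = +115.085° + 54.337° = +169.422°.
(The naïve average (+115.085 + -136.241)/2 = -10.578° is on the wrong side of the globe.)

169.422°E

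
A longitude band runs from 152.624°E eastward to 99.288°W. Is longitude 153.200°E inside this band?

Band width going east from +152.624° to -99.288°: ((-99.288 − 152.624) mod 360) = 108.088°.
Offset of +153.200° east of the west edge: ((153.200 − 152.624) mod 360) = 0.576°.
0.576° ≤ 108.088° ⇒ inside.

Yes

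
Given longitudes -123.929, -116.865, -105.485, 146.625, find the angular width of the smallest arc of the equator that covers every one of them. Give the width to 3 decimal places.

Sort the longitudes: -123.929°, -116.865°, -105.485°, +146.625°.
Eastward gaps between consecutive values (wrapping around): 7.064°, 11.380°, 252.110°, 89.446°.
Largest gap = 252.110° ⇒ minimal covering band is its complement: 360° − 252.110° = 107.890°.
Band runs from +146.625° eastward to -105.485°, crossing the antimeridian.

107.890°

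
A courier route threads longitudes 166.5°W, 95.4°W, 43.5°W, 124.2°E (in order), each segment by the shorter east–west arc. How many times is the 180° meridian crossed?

0

Leg 1: -166.5° → -95.4°, shortest Δλ = 71.1° (east) — does not cross 180°.
Leg 2: -95.4° → -43.5°, shortest Δλ = 51.9° (east) — does not cross 180°.
Leg 3: -43.5° → +124.2°, shortest Δλ = 167.7° (east) — does not cross 180°.
Total crossings: 0.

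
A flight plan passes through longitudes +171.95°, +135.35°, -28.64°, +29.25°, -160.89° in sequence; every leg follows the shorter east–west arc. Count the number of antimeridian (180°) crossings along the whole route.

1

Leg 1: +171.95° → +135.35°, shortest Δλ = -36.6° (west) — does not cross 180°.
Leg 2: +135.35° → -28.64°, shortest Δλ = -163.99° (west) — does not cross 180°.
Leg 3: -28.64° → +29.25°, shortest Δλ = 57.89° (east) — does not cross 180°.
Leg 4: +29.25° → -160.89°, shortest Δλ = 169.86° (east) — crosses 180°.
Total crossings: 1.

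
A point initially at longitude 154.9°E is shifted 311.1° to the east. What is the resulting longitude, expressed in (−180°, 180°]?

Start at +154.9°; shift +311.1° → +466.0°.
+466.0° lies outside (−180°, 180°]; subtract 360° → +106.0°.

106.0°E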